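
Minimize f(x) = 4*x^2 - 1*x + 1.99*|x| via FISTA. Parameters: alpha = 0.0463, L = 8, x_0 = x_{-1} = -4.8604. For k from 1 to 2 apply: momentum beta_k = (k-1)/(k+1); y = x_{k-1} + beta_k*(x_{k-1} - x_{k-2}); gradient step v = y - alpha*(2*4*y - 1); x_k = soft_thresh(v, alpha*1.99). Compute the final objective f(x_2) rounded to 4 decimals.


FISTA on f(x) = 4*x^2 - 1*x + 1.99*|x|
L = 8, alpha = 0.0463
Iteration 1: beta = 0.0, y = -4.8604 + 0.0*(-4.8604 + 4.8604) = -4.8604
  grad(y) = -39.8832, v = y - alpha*grad = -3.0138
  prox(v) = soft_thresh(-3.0138, 0.0921) = -2.9217
Iteration 2: beta = 0.3333, y = -2.9217 + 0.3333*(-2.9217 + 4.8604) = -2.2754
  grad(y) = -19.2034, v = y - alpha*grad = -1.3863
  prox(v) = soft_thresh(-1.3863, 0.0921) = -1.2942
f(x_2) = 4*(-1.2942)^2 - 1*(-1.2942) + 1.99*|-1.2942| = 10.5691


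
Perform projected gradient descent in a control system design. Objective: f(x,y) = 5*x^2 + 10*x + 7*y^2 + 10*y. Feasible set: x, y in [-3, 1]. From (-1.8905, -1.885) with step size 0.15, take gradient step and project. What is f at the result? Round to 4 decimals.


Step 1: Compute gradient at (-1.8905, -1.885).
grad_x = 2*5*-1.8905 + 10 = -8.905
grad_y = 2*7*-1.885 + 10 = -16.39
Step 2: Gradient step.
x_raw = -1.8905 - 0.15*-8.905 = -0.5548
y_raw = -1.885 - 0.15*-16.39 = 0.5735
Step 3: Project onto [-3, 1].
x_proj = clip(-0.5548) = -0.5548
y_proj = clip(0.5735) = 0.5735
Step 4: Evaluate f.
f(-0.5548, 0.5735) = 4.0286


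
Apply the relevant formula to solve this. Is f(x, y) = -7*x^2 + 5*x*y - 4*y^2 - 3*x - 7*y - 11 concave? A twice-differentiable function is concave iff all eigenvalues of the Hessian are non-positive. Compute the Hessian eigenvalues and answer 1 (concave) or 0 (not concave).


The Hessian of f(x,y) = -7*x^2 + 5*x*y - 4*y^2 - 3*x - 7*y - 11 is:
H = [[-14, 5], [5, -8]]
Trace = -14 - 8 = -22
Determinant = -14*-8 - (5)^2 = 87
Discriminant = (-22)^2 - 4*87 = 136.0
Eigenvalues: lambda_1 = -16.831, lambda_2 = -5.169
The function is concave.

1


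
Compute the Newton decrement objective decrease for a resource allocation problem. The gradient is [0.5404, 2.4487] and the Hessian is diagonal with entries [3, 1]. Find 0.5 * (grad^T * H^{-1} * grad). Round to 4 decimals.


Step 1: H is diagonal, so H^(-1) * g = [0.1801, 2.4487].
Step 2: g^T H^(-1) g = sum_i g_i^2 / H_ii
  = (0.5404)^2/3 + (2.4487)^2/1
  = 0.0973 + 5.9961 = 6.0935
Step 3: Objective decrease = 0.5 * g^T H^(-1) g = 3.0467


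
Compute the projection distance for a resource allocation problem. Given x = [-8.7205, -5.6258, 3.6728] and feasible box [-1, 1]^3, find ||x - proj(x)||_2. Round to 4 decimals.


Project each component onto [-1, 1].
clip(-8.7205) = -1.0, clip(-5.6258) = -1.0, clip(3.6728) = 1.0
Projection = [-1.0, -1.0, 1.0]
Squared diffs: [59.6061, 21.398, 7.1439]
Distance = sqrt(88.148) = 9.3887


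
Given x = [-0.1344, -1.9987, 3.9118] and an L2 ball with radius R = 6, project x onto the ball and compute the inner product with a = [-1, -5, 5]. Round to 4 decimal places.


Step 1: Compute ||x|| (intermediates to 6 decimals).
||x|| = sqrt((-0.1344)^2 + (-1.9987)^2 + 3.9118^2) = 4.394888
Step 2: Project.
Since ||x|| <= R, proj = x (no scaling needed).
proj(x) = [-0.1344, -1.9987, 3.9118]
Step 3: Dot product.
a^T * proj(x) = -1*(-0.1344) - 5*(-1.9987) + 5*3.9118 = 29.6869


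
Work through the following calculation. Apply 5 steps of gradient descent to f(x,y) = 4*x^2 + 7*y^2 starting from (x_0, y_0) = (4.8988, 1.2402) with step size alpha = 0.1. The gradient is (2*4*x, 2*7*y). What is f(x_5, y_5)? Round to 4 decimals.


Gradient descent on f(x,y) = 4*x^2 + 7*y^2.
Starting point: (4.8988, 1.2402), alpha = 0.1
Step 1: grad_x = 2*4*4.8988 = 39.1904, grad_y = 2*7*1.2402 = 17.3628
  x_1 = 4.8988 - 0.1*39.1904 = 0.9798
  y_1 = 1.2402 - 0.1*17.3628 = -0.4961
Step 2: grad_x = 2*4*0.9798 = 7.8381, grad_y = 2*7*-0.4961 = -6.9451
  x_2 = 0.9798 - 0.1*7.8381 = 0.196
  y_2 = -0.4961 - 0.1*-6.9451 = 0.1984
Step 3: grad_x = 2*4*0.196 = 1.5676, grad_y = 2*7*0.1984 = 2.778
  x_3 = 0.196 - 0.1*1.5676 = 0.0392
  y_3 = 0.1984 - 0.1*2.778 = -0.0794
Step 4: grad_x = 2*4*0.0392 = 0.3135, grad_y = 2*7*-0.0794 = -1.1112
  x_4 = 0.0392 - 0.1*0.3135 = 0.0078
  y_4 = -0.0794 - 0.1*-1.1112 = 0.0317
Step 5: grad_x = 2*4*0.0078 = 0.0627, grad_y = 2*7*0.0317 = 0.4445
  x_5 = 0.0078 - 0.1*0.0627 = 0.0016
  y_5 = 0.0317 - 0.1*0.4445 = -0.0127
f(0.0016, -0.0127) = 4*0.0016^2 + 7*(-0.0127)^2 = 0.0011


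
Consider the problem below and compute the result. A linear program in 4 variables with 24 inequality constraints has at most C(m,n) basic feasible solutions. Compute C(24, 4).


Each vertex corresponds to some choice of n active constraints out of m, so the number of vertices is at most C(m, n) = m! / (n!(m-n)!).
m = 24, n = 4
Numerator: 24 * 23 * 22 * 21
Denominator: 4! = 24
C(24, 4) = 10626


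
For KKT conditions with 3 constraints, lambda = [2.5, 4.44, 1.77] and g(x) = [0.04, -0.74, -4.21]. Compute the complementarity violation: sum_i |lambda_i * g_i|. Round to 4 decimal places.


KKT complementary slackness check:
lambda_1 * g_1 = 2.5 * 0.04 = 0.1
lambda_2 * g_2 = 4.44 * -0.74 = -3.2856
lambda_3 * g_3 = 1.77 * -4.21 = -7.4517
Total violation = 0.1 + 3.2856 + 7.4517 = 10.8373


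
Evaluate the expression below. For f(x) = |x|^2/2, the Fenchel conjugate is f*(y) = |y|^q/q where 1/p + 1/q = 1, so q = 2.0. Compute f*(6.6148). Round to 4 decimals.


The conjugate exponent q satisfies 1/p + 1/q = 1.
p = 2, so q = 2/(2 - 1) = 2.0
|y|^q = 6.6148^2.0 = 43.7556
f*(6.6148) = 43.7556 / 2.0 = 21.8778


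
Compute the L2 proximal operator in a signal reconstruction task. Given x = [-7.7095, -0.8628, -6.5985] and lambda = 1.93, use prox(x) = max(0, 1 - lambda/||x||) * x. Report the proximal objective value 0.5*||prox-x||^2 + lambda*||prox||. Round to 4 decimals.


Step 1: Compute ||x||.
||x|| = 10.1844
Step 2: Compute scaling factor.
scale = max(0, 1 - 1.93/10.1844) = 0.8105
Step 3: prox(x) = [-6.2485, -0.6993, -5.348]
||prox(x)|| = 8.2544
Step 4: Proximal objective.
0.5*||prox-x||^2 = 1.8625
lambda*||prox|| = 15.931
Total = 17.7933


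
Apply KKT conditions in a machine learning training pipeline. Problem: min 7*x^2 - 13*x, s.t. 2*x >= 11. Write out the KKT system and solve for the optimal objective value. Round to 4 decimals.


Step 1: Try lambda = 0 (constraint inactive).
x_unc = 13/(2*7) = 0.9286
Check: 2*0.9286 = 1.8572 < 11 -- violated!
Step 2: Constraint must be active: 2*x = 11
x* = 11/2 = 5.5
lambda = (2*7*5.5 - 13)/2 = 32.0
Step 3: Compute optimal value.
f(x*) = 7*5.5^2 - 13*5.5 = 140.25


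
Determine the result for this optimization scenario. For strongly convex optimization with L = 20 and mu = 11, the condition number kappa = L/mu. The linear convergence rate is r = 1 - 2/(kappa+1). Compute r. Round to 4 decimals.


Step 1: Compute the condition number.
kappa = L/mu = 20/11 = 1.8182
Step 2: Compute the convergence rate.
r = 1 - 2/(kappa + 1) = 1 - 2*mu/(L + mu) = (L - mu)/(L + mu) = 9/31 = 0.2903


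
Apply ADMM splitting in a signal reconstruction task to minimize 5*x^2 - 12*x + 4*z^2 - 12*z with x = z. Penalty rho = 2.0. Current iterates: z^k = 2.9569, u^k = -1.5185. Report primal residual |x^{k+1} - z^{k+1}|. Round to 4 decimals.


ADMM iteration with rho = 2.0, z^k = 2.9569, u^k = -1.5185
Step 1: x-update.
Minimize 5*x^2 - 12*x + (2.0/2)*(x - 2.9569 - 1.5185)^2
FOC: (2*5 + 2.0)*x = 12 + 2.0*(2.9569 + 1.5185)
x^{k+1} = 1.7459
Step 2: z-update.
Minimize 4*z^2 - 12*z + (2.0/2)*(1.7459 - z - 1.5185)^2
FOC: (2*4 + 2.0)*z = 12 + 2.0*(1.7459 - 1.5185)
z^{k+1} = 1.2455
Step 3: u-update.
u^{k+1} = -1.5185 + 1.7459 - 1.2455 = -1.0181
Step 4: Primal residual = |1.7459 - 1.2455| = 0.5004


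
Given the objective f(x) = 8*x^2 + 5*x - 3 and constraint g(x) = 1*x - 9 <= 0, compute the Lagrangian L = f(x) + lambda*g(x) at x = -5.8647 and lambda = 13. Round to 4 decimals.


Step 1: Evaluate f(x).
f(-5.8647) = 8*(-5.8647)^2 + 5*(-5.8647) - 3 = 242.8341
Step 2: Evaluate g(x).
g(-5.8647) = 1*-5.8647 - 9 = -14.8647
Step 3: Compute Lagrangian.
L = 242.8341 + 13*-14.8647 = 49.593


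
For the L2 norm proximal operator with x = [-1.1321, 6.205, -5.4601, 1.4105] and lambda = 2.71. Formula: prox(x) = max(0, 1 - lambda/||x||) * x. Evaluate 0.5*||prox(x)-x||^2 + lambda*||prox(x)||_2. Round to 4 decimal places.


Step 1: Compute ||x||.
||x|| = 8.4608
Step 2: Compute scaling factor.
scale = max(0, 1 - 2.71/8.4608) = 0.6797
Step 3: prox(x) = [-0.7695, 4.2175, -3.7112, 0.9587]
||prox(x)|| = 5.7508
Step 4: Proximal objective.
0.5*||prox-x||^2 = 3.6721
lambda*||prox|| = 15.5847
Total = 19.2568


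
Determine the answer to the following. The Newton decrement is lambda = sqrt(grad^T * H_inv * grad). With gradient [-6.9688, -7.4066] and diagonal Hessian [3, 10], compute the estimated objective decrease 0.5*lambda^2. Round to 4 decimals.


Step 1: H is diagonal, so H^(-1) * g = [-2.3229, -0.7407].
Step 2: g^T H^(-1) g = sum_i g_i^2 / H_ii
  = (-6.9688)^2/3 + (-7.4066)^2/10
  = 16.1881 + 5.4858 = 21.6738
Step 3: Objective decrease = 0.5 * g^T H^(-1) g = 10.8369


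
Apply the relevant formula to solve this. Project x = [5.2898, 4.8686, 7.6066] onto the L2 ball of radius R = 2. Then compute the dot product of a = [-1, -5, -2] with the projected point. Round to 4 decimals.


Step 1: Compute ||x|| (intermediates to 6 decimals).
||x|| = sqrt(5.2898^2 + 4.8686^2 + 7.6066^2) = 10.466404
Step 2: Project.
Since ||x|| > R, scale = R/||x|| = 2/10.466404 = 0.191088, proj(x) = scale * x
proj(x) = [1.010817, 0.930331, 1.45353]
Step 3: Dot product.
a^T * proj(x) = -1*1.010817 - 5*0.930331 - 2*1.45353 = -8.5695


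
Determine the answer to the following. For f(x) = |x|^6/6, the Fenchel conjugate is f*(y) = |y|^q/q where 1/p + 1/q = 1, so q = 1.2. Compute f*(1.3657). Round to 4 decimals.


The conjugate exponent q satisfies 1/p + 1/q = 1.
p = 6, so q = 6/(6 - 1) = 1.2
|y|^q = 1.3657^1.2 = 1.4535
f*(1.3657) = 1.4535 / 1.2 = 1.2113


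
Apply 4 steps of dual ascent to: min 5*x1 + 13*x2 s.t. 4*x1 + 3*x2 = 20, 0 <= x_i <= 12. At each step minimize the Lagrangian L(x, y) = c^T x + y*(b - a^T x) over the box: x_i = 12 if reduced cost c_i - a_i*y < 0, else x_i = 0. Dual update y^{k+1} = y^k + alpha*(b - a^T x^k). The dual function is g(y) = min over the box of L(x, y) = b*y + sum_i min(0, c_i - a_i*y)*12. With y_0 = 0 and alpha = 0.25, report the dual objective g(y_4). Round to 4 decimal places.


Dual ascent for LP: min 5*x1 + 13*x2, 4*x1 + 3*x2 = 20, 0 <= x_i <= 12
Step 1: y^k = 0.0, reduced costs: (5.0, 13.0)
  x^k = (0.0, 0.0), subgradient = b - a^T x = 20.0
  y^{k+1} = 0.0 + 0.25*20.0 = 5.0
Step 2: y^k = 5.0, reduced costs: (-15.0, -2.0)
  x^k = (12.0, 12.0), subgradient = b - a^T x = -64.0
  y^{k+1} = 5.0 + 0.25*-64.0 = -11.0
Step 3: y^k = -11.0, reduced costs: (49.0, 46.0)
  x^k = (0.0, 0.0), subgradient = b - a^T x = 20.0
  y^{k+1} = -11.0 + 0.25*20.0 = -6.0
Step 4: y^k = -6.0, reduced costs: (29.0, 31.0)
  x^k = (0.0, 0.0), subgradient = b - a^T x = 20.0
  y^{k+1} = -6.0 + 0.25*20.0 = -1.0
Dual objective at y_4 = -1.0: reduced costs (9.0, 16.0), box minimizer x = (0.0, 0.0)
g(y_4) = b*y + (c1 - a1*y)*x1 + (c2 - a2*y)*x2 = 20*(-1.0) + 9.0*0.0 + 16.0*0.0 = -20.0 + 0.0 + 0.0 = -20.0


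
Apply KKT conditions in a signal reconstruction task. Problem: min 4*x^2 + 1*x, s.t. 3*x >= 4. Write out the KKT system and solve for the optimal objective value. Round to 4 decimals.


Step 1: Try lambda = 0 (constraint inactive).
x_unc = -1/(2*4) = -0.125
Check: 3*-0.125 = -0.375 < 4 -- violated!
Step 2: Constraint must be active: 3*x = 4
x* = 4/3 = 1.3333 (rounded; the exact value 4/3 is used below)
lambda = (2*4*(4/3) + 1)/3 = 3.8889
Step 3: Compute optimal value.
f(x*) = 4*(4/3)^2 + 1*(4/3) = 8.4444


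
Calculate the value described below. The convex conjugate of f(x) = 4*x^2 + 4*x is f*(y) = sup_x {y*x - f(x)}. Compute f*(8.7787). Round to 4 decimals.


f*(y) = sup_x {y*x - a*x^2 - b*x} = sup_x {(y-b)*x - a*x^2}
FOC: (y - b) - 2a*x = 0 => x* = (y - b)/(2a)
x* = (8.7787 - 4)/(2*4) = 0.5973
f*(8.7787) = (y-b)^2/(4a) = (8.7787 - 4)^2/(4*4)
= 22.836/16 = 1.4272


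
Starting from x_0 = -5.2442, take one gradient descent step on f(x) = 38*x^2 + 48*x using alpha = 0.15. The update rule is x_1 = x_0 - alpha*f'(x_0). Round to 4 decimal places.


We compute the gradient at x_0 and apply the update.
f'(x) = 76*x + 48
f'(-5.2442) = 76*-5.2442 + 48 = -350.5592
x_1 = -5.2442 - 0.15*-350.5592 = 47.3397


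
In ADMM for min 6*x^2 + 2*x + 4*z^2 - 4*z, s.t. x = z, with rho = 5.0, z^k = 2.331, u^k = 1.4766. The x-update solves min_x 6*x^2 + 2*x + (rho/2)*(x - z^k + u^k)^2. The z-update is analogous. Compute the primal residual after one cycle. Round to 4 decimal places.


ADMM iteration with rho = 5.0, z^k = 2.331, u^k = 1.4766
Step 1: x-update.
Minimize 6*x^2 + 2*x + (5.0/2)*(x - 2.331 + 1.4766)^2
FOC: (2*6 + 5.0)*x = -2 + 5.0*(2.331 - 1.4766)
x^{k+1} = 0.1336
Step 2: z-update.
Minimize 4*z^2 - 4*z + (5.0/2)*(0.1336 - z + 1.4766)^2
FOC: (2*4 + 5.0)*z = 4 + 5.0*(0.1336 + 1.4766)
z^{k+1} = 0.927
Step 3: u-update.
u^{k+1} = 1.4766 + 0.1336 - 0.927 = 0.6832
Step 4: Primal residual = |0.1336 - 0.927| = 0.7934


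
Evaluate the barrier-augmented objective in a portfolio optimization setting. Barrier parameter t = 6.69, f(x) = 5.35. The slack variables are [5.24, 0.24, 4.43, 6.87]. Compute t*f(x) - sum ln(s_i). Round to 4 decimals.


Step 1: Compute log-barrier.
ln values: [1.6563, -1.4271, 1.4884, 1.9272]
phi = -(1.6563 - 1.4271 + 1.4884 + 1.9272) = -3.6448
Step 2: Compute augmented objective.
t*f(x) = 6.69*5.35 = 35.7915
Total = 35.7915 - 3.6448 = 32.1467


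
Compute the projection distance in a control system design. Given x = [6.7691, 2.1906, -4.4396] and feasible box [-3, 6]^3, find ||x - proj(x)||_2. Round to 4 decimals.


Project each component onto [-3, 6].
clip(6.7691) = 6.0, clip(2.1906) = 2.1906, clip(-4.4396) = -3.0
Projection = [6.0, 2.1906, -3.0]
Squared diffs: [0.5915, 0.0, 2.0724]
Distance = sqrt(2.6639) = 1.6322


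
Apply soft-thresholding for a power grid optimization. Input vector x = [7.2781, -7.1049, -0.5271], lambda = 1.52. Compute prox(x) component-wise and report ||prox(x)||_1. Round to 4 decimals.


Soft-thresholding with lambda = 1.52:
prox(7.2781) = sign(7.2781)*max(|7.2781| - 1.52, 0) = 5.7581
prox(-7.1049) = sign(-7.1049)*max(|-7.1049| - 1.52, 0) = -5.5849
prox(-0.5271) = sign(-0.5271)*max(|-0.5271| - 1.52, 0) = 0.0
prox(x) = [5.7581, -5.5849, 0.0]
||prox(x)||_1 = 5.7581 + 5.5849 + 0.0 = 11.343


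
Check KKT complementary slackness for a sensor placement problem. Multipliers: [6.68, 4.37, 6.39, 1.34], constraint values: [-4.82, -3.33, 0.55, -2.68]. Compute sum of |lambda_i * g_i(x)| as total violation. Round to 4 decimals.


KKT complementary slackness check:
lambda_1 * g_1 = 6.68 * -4.82 = -32.1976
lambda_2 * g_2 = 4.37 * -3.33 = -14.5521
lambda_3 * g_3 = 6.39 * 0.55 = 3.5145
lambda_4 * g_4 = 1.34 * -2.68 = -3.5912
Total violation = 32.1976 + 14.5521 + 3.5145 + 3.5912 = 53.8554


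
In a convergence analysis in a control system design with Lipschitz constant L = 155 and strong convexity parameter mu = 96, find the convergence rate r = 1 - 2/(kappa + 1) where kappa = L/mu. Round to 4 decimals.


Step 1: Compute the condition number.
kappa = L/mu = 155/96 = 1.6146
Step 2: Compute the convergence rate.
r = 1 - 2/(kappa + 1) = 1 - 2*mu/(L + mu) = (L - mu)/(L + mu) = 59/251 = 0.2351


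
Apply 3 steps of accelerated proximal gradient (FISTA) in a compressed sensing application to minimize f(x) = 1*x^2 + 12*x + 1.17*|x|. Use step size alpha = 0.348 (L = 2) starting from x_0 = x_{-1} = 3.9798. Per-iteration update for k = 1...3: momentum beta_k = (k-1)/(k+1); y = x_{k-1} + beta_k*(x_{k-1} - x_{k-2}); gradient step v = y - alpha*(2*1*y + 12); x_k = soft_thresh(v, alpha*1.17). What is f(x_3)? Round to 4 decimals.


FISTA on f(x) = 1*x^2 + 12*x + 1.17*|x|
L = 2, alpha = 0.348
Iteration 1: beta = 0.0, y = 3.9798 + 0.0*(3.9798 - 3.9798) = 3.9798
  grad(y) = 19.9596, v = y - alpha*grad = -2.9661
  prox(v) = soft_thresh(-2.9661, 0.4072) = -2.559
Iteration 2: beta = 0.3333, y = -2.559 + 0.3333*(-2.559 - 3.9798) = -4.7386
  grad(y) = 2.5229, v = y - alpha*grad = -5.6165
  prox(v) = soft_thresh(-5.6165, 0.4072) = -5.2094
Iteration 3: beta = 0.5, y = -5.2094 + 0.5*(-5.2094 + 2.559) = -6.5346
  grad(y) = -1.0691, v = y - alpha*grad = -6.1625
  prox(v) = soft_thresh(-6.1625, 0.4072) = -5.7553
f(x_3) = 1*(-5.7553)^2 + 12*(-5.7553) + 1.17*|-5.7553| = -29.2064


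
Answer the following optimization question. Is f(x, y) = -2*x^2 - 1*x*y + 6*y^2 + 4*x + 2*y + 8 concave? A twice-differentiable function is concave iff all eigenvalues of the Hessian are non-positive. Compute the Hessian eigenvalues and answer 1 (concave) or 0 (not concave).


The Hessian of f(x,y) = -2*x^2 - 1*x*y + 6*y^2 + 4*x + 2*y + 8 is:
H = [[-4, -1], [-1, 12]]
Trace = -4 + 12 = 8
Determinant = -4*12 - (-1)^2 = -49
Discriminant = (8)^2 - 4*-49 = 260.0
Eigenvalues: lambda_1 = -4.0623, lambda_2 = 12.0623
The function is not concave.

0


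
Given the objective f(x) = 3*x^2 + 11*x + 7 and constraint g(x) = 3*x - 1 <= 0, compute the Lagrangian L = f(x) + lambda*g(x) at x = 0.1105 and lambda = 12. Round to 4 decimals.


Step 1: Evaluate f(x).
f(0.1105) = 3*0.1105^2 + 11*0.1105 + 7 = 8.2521
Step 2: Evaluate g(x).
g(0.1105) = 3*0.1105 - 1 = -0.6685
Step 3: Compute Lagrangian.
L = 8.2521 + 12*-0.6685 = 0.2301


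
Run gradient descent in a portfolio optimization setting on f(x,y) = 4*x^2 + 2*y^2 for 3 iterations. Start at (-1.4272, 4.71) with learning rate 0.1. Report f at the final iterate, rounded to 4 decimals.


Gradient descent on f(x,y) = 4*x^2 + 2*y^2.
Starting point: (-1.4272, 4.71), alpha = 0.1
Step 1: grad_x = 2*4*-1.4272 = -11.4176, grad_y = 2*2*4.71 = 18.84
  x_1 = -1.4272 - 0.1*-11.4176 = -0.2854
  y_1 = 4.71 - 0.1*18.84 = 2.826
Step 2: grad_x = 2*4*-0.2854 = -2.2835, grad_y = 2*2*2.826 = 11.304
  x_2 = -0.2854 - 0.1*-2.2835 = -0.0571
  y_2 = 2.826 - 0.1*11.304 = 1.6956
Step 3: grad_x = 2*4*-0.0571 = -0.4567, grad_y = 2*2*1.6956 = 6.7824
  x_3 = -0.0571 - 0.1*-0.4567 = -0.0114
  y_3 = 1.6956 - 0.1*6.7824 = 1.0174
f(-0.0114, 1.0174) = 4*(-0.0114)^2 + 2*1.0174^2 = 2.0706


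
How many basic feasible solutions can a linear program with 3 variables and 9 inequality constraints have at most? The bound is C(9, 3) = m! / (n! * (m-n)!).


Each vertex corresponds to some choice of n active constraints out of m, so the number of vertices is at most C(m, n) = m! / (n!(m-n)!).
m = 9, n = 3
Numerator: 9 * 8 * 7
Denominator: 3! = 6
C(9, 3) = 84


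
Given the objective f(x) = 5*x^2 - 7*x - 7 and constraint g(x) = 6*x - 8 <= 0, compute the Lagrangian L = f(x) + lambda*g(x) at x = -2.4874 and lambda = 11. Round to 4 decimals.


Step 1: Evaluate f(x).
f(-2.4874) = 5*(-2.4874)^2 - 7*(-2.4874) - 7 = 41.3476
Step 2: Evaluate g(x).
g(-2.4874) = 6*-2.4874 - 8 = -22.9244
Step 3: Compute Lagrangian.
L = 41.3476 + 11*-22.9244 = -210.8208


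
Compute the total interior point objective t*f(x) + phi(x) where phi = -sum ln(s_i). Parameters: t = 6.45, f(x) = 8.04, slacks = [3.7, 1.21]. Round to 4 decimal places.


Step 1: Compute log-barrier.
ln values: [1.3083, 0.1906]
phi = -(1.3083 + 0.1906) = -1.499
Step 2: Compute augmented objective.
t*f(x) = 6.45*8.04 = 51.858
Total = 51.858 - 1.499 = 50.359


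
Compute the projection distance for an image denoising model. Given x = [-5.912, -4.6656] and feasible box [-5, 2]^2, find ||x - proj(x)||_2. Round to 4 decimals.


Project each component onto [-5, 2].
clip(-5.912) = -5.0, clip(-4.6656) = -4.6656
Projection = [-5.0, -4.6656]
Squared diffs: [0.8317, 0.0]
Distance = sqrt(0.8317) = 0.912


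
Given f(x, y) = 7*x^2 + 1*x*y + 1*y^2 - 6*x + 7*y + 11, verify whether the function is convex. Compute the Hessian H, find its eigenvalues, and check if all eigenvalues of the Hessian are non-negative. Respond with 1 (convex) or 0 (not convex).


The Hessian of f(x,y) = 7*x^2 + 1*x*y + 1*y^2 - 6*x + 7*y + 11 is:
H = [[14, 1], [1, 2]]
Trace = 14 + 2 = 16
Determinant = 14*2 - (1)^2 = 27
Discriminant = (16)^2 - 4*27 = 148.0
Eigenvalues: lambda_1 = 1.9172, lambda_2 = 14.0828
The function is convex.

1


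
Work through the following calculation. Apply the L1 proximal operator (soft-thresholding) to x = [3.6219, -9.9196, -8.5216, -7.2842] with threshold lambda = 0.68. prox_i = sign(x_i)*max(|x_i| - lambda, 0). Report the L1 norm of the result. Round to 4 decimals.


Soft-thresholding with lambda = 0.68:
prox(3.6219) = sign(3.6219)*max(|3.6219| - 0.68, 0) = 2.9419
prox(-9.9196) = sign(-9.9196)*max(|-9.9196| - 0.68, 0) = -9.2396
prox(-8.5216) = sign(-8.5216)*max(|-8.5216| - 0.68, 0) = -7.8416
prox(-7.2842) = sign(-7.2842)*max(|-7.2842| - 0.68, 0) = -6.6042
prox(x) = [2.9419, -9.2396, -7.8416, -6.6042]
||prox(x)||_1 = 2.9419 + 9.2396 + 7.8416 + 6.6042 = 26.6273


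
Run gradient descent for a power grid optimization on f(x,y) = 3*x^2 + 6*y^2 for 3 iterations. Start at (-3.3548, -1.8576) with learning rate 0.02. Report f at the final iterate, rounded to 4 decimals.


Gradient descent on f(x,y) = 3*x^2 + 6*y^2.
Starting point: (-3.3548, -1.8576), alpha = 0.02
Step 1: grad_x = 2*3*-3.3548 = -20.1288, grad_y = 2*6*-1.8576 = -22.2912
  x_1 = -3.3548 - 0.02*-20.1288 = -2.9522
  y_1 = -1.8576 - 0.02*-22.2912 = -1.4118
Step 2: grad_x = 2*3*-2.9522 = -17.7133, grad_y = 2*6*-1.4118 = -16.9413
  x_2 = -2.9522 - 0.02*-17.7133 = -2.598
  y_2 = -1.4118 - 0.02*-16.9413 = -1.0729
Step 3: grad_x = 2*3*-2.598 = -15.5877, grad_y = 2*6*-1.0729 = -12.8754
  x_3 = -2.598 - 0.02*-15.5877 = -2.2862
  y_3 = -1.0729 - 0.02*-12.8754 = -0.8154
f(-2.2862, -0.8154) = 3*(-2.2862)^2 + 6*(-0.8154)^2 = 19.6698


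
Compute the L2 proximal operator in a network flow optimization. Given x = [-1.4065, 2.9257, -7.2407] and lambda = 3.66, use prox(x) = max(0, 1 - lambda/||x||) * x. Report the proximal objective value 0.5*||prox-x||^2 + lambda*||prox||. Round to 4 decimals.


Step 1: Compute ||x||.
||x|| = 7.9351
Step 2: Compute scaling factor.
scale = max(0, 1 - 3.66/7.9351) = 0.5388
Step 3: prox(x) = [-0.7578, 1.5762, -3.901]
||prox(x)|| = 4.2751
Step 4: Proximal objective.
0.5*||prox-x||^2 = 6.6978
lambda*||prox|| = 15.6469
Total = 22.3446


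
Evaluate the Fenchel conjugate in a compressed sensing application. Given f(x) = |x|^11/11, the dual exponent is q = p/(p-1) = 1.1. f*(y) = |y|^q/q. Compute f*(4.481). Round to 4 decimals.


The conjugate exponent q satisfies 1/p + 1/q = 1.
p = 11, so q = 11/(11 - 1) = 1.1
|y|^q = 4.481^1.1 = 5.2061
f*(4.481) = 5.2061 / 1.1 = 4.7328


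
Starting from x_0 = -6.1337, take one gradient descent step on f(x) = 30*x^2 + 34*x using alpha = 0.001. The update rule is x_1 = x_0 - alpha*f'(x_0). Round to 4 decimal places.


We compute the gradient at x_0 and apply the update.
f'(x) = 60*x + 34
f'(-6.1337) = 60*-6.1337 + 34 = -334.022
x_1 = -6.1337 - 0.001*-334.022 = -5.7997


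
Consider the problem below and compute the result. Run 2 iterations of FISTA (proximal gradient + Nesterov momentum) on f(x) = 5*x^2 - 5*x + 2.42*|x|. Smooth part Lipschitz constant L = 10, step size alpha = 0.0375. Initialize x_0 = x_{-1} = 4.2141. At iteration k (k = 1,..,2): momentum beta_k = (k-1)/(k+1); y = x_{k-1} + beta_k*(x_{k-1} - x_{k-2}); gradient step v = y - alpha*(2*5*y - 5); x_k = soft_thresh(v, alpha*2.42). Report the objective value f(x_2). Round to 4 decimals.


FISTA on f(x) = 5*x^2 - 5*x + 2.42*|x|
L = 10, alpha = 0.0375
Iteration 1: beta = 0.0, y = 4.2141 + 0.0*(4.2141 - 4.2141) = 4.2141
  grad(y) = 37.141, v = y - alpha*grad = 2.8213
  prox(v) = soft_thresh(2.8213, 0.0908) = 2.7306
Iteration 2: beta = 0.3333, y = 2.7306 + 0.3333*(2.7306 - 4.2141) = 2.2361
  grad(y) = 17.3605, v = y - alpha*grad = 1.585
  prox(v) = soft_thresh(1.585, 0.0908) = 1.4943
f(x_2) = 5*1.4943^2 - 5*1.4943 + 2.42*|1.4943| = 7.3091


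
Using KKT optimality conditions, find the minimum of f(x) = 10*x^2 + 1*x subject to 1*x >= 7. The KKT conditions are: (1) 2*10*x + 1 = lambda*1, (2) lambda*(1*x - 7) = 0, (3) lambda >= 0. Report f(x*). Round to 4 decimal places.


Step 1: Try lambda = 0 (constraint inactive).
x_unc = -1/(2*10) = -0.05
Check: 1*-0.05 = -0.05 < 7 -- violated!
Step 2: Constraint must be active: 1*x = 7
x* = 7/1 = 7.0
lambda = (2*10*7.0 + 1)/1 = 141.0
Step 3: Compute optimal value.
f(x*) = 10*7.0^2 + 1*7.0 = 497.0


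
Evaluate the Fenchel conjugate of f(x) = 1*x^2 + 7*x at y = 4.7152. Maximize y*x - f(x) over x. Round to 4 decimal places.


f*(y) = sup_x {y*x - a*x^2 - b*x} = sup_x {(y-b)*x - a*x^2}
FOC: (y - b) - 2a*x = 0 => x* = (y - b)/(2a)
x* = (4.7152 - 7)/(2*1) = -1.1424
f*(4.7152) = (y-b)^2/(4a) = (4.7152 - 7)^2/(4*1)
= 5.2203/4 = 1.3051


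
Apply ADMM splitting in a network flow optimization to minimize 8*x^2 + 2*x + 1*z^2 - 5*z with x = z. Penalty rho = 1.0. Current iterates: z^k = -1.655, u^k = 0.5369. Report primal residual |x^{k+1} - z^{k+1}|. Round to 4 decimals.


ADMM iteration with rho = 1.0, z^k = -1.655, u^k = 0.5369
Step 1: x-update.
Minimize 8*x^2 + 2*x + (1.0/2)*(x + 1.655 + 0.5369)^2
FOC: (2*8 + 1.0)*x = -2 + 1.0*(-1.655 - 0.5369)
x^{k+1} = -0.2466
Step 2: z-update.
Minimize 1*z^2 - 5*z + (1.0/2)*(-0.2466 - z + 0.5369)^2
FOC: (2*1 + 1.0)*z = 5 + 1.0*(-0.2466 + 0.5369)
z^{k+1} = 1.7634
Step 3: u-update.
u^{k+1} = 0.5369 - 0.2466 - 1.7634 = -1.4731
Step 4: Primal residual = |-0.2466 - 1.7634| = 2.01


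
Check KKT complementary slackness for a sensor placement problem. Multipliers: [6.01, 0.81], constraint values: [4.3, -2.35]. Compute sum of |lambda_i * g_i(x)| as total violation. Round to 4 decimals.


KKT complementary slackness check:
lambda_1 * g_1 = 6.01 * 4.3 = 25.843
lambda_2 * g_2 = 0.81 * -2.35 = -1.9035
Total violation = 25.843 + 1.9035 = 27.7465


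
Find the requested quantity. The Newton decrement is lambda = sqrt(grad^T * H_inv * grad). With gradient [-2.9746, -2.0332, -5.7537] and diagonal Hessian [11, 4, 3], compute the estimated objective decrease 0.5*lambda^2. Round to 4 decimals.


Step 1: H is diagonal, so H^(-1) * g = [-0.2704, -0.5083, -1.9179].
Step 2: g^T H^(-1) g = sum_i g_i^2 / H_ii
  = (-2.9746)^2/11 + (-2.0332)^2/4 + (-5.7537)^2/3
  = 0.8044 + 1.0335 + 11.035 = 12.8729
Step 3: Objective decrease = 0.5 * g^T H^(-1) g = 6.4364


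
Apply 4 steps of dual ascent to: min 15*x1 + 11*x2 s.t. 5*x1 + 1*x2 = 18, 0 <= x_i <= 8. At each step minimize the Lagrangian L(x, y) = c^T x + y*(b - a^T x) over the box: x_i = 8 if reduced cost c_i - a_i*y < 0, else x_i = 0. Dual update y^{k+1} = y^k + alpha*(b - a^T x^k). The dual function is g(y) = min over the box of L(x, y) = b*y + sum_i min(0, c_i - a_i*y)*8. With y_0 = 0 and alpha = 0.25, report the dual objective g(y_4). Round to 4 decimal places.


Dual ascent for LP: min 15*x1 + 11*x2, 5*x1 + 1*x2 = 18, 0 <= x_i <= 8
Step 1: y^k = 0.0, reduced costs: (15.0, 11.0)
  x^k = (0.0, 0.0), subgradient = b - a^T x = 18.0
  y^{k+1} = 0.0 + 0.25*18.0 = 4.5
Step 2: y^k = 4.5, reduced costs: (-7.5, 6.5)
  x^k = (8.0, 0.0), subgradient = b - a^T x = -22.0
  y^{k+1} = 4.5 + 0.25*-22.0 = -1.0
Step 3: y^k = -1.0, reduced costs: (20.0, 12.0)
  x^k = (0.0, 0.0), subgradient = b - a^T x = 18.0
  y^{k+1} = -1.0 + 0.25*18.0 = 3.5
Step 4: y^k = 3.5, reduced costs: (-2.5, 7.5)
  x^k = (8.0, 0.0), subgradient = b - a^T x = -22.0
  y^{k+1} = 3.5 + 0.25*-22.0 = -2.0
Dual objective at y_4 = -2.0: reduced costs (25.0, 13.0), box minimizer x = (0.0, 0.0)
g(y_4) = b*y + (c1 - a1*y)*x1 + (c2 - a2*y)*x2 = 18*(-2.0) + 25.0*0.0 + 13.0*0.0 = -36.0 + 0.0 + 0.0 = -36.0


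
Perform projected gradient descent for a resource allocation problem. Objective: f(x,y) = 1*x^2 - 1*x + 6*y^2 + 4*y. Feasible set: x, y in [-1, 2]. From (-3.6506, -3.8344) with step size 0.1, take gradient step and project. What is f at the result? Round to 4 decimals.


Step 1: Compute gradient at (-3.6506, -3.8344).
grad_x = 2*1*-3.6506 - 1 = -8.3012
grad_y = 2*6*-3.8344 + 4 = -42.0128
Step 2: Gradient step.
x_raw = -3.6506 - 0.1*-8.3012 = -2.8205
y_raw = -3.8344 - 0.1*-42.0128 = 0.3669
Step 3: Project onto [-1, 2].
x_proj = clip(-2.8205) = -1.0
y_proj = clip(0.3669) = 0.3669
Step 4: Evaluate f.
f(-1.0, 0.3669) = 4.2751


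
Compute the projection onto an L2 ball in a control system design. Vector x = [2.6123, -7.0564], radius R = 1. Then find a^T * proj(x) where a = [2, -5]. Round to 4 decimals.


Step 1: Compute ||x|| (intermediates to 6 decimals).
||x|| = sqrt(2.6123^2 + (-7.0564)^2) = 7.52442
Step 2: Project.
Since ||x|| > R, scale = R/||x|| = 1/7.52442 = 0.132901, proj(x) = scale * x
proj(x) = [0.347177, -0.937803]
Step 3: Dot product.
a^T * proj(x) = 2*0.347177 - 5*(-0.937803) = 5.3834


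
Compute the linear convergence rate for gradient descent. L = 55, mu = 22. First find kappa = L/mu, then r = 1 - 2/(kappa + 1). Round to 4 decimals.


Step 1: Compute the condition number.
kappa = L/mu = 55/22 = 2.5
Step 2: Compute the convergence rate.
r = 1 - 2/(kappa + 1) = 1 - 2*mu/(L + mu) = (L - mu)/(L + mu) = 33/77 = 0.4286


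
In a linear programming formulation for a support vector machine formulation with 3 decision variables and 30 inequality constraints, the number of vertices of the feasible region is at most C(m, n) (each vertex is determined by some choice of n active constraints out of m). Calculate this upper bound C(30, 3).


Each vertex corresponds to some choice of n active constraints out of m, so the number of vertices is at most C(m, n) = m! / (n!(m-n)!).
m = 30, n = 3
Numerator: 30 * 29 * 28
Denominator: 3! = 6
C(30, 3) = 4060


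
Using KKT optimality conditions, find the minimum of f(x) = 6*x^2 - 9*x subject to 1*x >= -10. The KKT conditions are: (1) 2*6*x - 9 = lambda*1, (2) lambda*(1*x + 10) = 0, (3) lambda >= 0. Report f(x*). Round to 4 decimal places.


Step 1: Try lambda = 0 (constraint inactive).
Stationarity: 2*6*x - 9 = 0
x* = 9/(2*6) = 0.75
Check constraint: 1*0.75 = 0.75 >= -10 -- satisfied.
Step 2: Compute optimal value.
f(x*) = 6*0.75^2 - 9*0.75 = -3.375


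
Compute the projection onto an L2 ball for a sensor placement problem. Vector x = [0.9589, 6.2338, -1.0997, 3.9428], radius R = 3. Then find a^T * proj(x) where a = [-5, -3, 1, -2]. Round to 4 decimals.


Step 1: Compute ||x|| (intermediates to 6 decimals).
||x|| = sqrt(0.9589^2 + 6.2338^2 + (-1.0997)^2 + 3.9428^2) = 7.51896
Step 2: Project.
Since ||x|| > R, scale = R/||x|| = 3/7.51896 = 0.398991, proj(x) = scale * x
proj(x) = [0.382592, 2.48723, -0.43877, 1.573142]
Step 3: Dot product.
a^T * proj(x) = -5*0.382592 - 3*2.48723 + 1*(-0.43877) - 2*1.573142 = -12.9597


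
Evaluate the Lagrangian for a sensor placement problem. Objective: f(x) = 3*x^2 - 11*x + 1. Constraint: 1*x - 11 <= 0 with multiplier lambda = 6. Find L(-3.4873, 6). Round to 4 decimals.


Step 1: Evaluate f(x).
f(-3.4873) = 3*(-3.4873)^2 - 11*(-3.4873) + 1 = 75.8441
Step 2: Evaluate g(x).
g(-3.4873) = 1*-3.4873 - 11 = -14.4873
Step 3: Compute Lagrangian.
L = 75.8441 + 6*-14.4873 = -11.0797


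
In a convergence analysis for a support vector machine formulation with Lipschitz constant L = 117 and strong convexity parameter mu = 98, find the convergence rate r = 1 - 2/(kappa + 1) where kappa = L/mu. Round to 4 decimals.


Step 1: Compute the condition number.
kappa = L/mu = 117/98 = 1.1939
Step 2: Compute the convergence rate.
r = 1 - 2/(kappa + 1) = 1 - 2*mu/(L + mu) = (L - mu)/(L + mu) = 19/215 = 0.0884


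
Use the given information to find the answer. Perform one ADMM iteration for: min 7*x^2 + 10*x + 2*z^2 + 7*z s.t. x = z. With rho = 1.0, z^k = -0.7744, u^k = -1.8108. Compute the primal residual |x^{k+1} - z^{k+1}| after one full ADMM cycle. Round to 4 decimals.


ADMM iteration with rho = 1.0, z^k = -0.7744, u^k = -1.8108
Step 1: x-update.
Minimize 7*x^2 + 10*x + (1.0/2)*(x + 0.7744 - 1.8108)^2
FOC: (2*7 + 1.0)*x = -10 + 1.0*(-0.7744 + 1.8108)
x^{k+1} = -0.5976
Step 2: z-update.
Minimize 2*z^2 + 7*z + (1.0/2)*(-0.5976 - z - 1.8108)^2
FOC: (2*2 + 1.0)*z = -7 + 1.0*(-0.5976 - 1.8108)
z^{k+1} = -1.8817
Step 3: u-update.
u^{k+1} = -1.8108 - 0.5976 + 1.8817 = -0.5267
Step 4: Primal residual = |-0.5976 + 1.8817| = 1.2841


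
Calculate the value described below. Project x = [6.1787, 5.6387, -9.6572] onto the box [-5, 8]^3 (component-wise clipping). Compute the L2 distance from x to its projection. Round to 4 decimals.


Project each component onto [-5, 8].
clip(6.1787) = 6.1787, clip(5.6387) = 5.6387, clip(-9.6572) = -5.0
Projection = [6.1787, 5.6387, -5.0]
Squared diffs: [0.0, 0.0, 21.6895]
Distance = sqrt(21.6895) = 4.6572


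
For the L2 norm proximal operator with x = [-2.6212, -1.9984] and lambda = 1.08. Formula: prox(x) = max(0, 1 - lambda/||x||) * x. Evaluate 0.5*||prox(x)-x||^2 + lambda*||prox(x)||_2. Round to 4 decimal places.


Step 1: Compute ||x||.
||x|| = 3.2961
Step 2: Compute scaling factor.
scale = max(0, 1 - 1.08/3.2961) = 0.6723
Step 3: prox(x) = [-1.7623, -1.3436]
||prox(x)|| = 2.2161
Step 4: Proximal objective.
0.5*||prox-x||^2 = 0.5832
lambda*||prox|| = 2.3934
Total = 2.9766


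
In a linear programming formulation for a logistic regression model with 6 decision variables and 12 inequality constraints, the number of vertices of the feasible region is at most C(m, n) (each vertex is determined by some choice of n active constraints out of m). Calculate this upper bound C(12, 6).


Each vertex corresponds to some choice of n active constraints out of m, so the number of vertices is at most C(m, n) = m! / (n!(m-n)!).
m = 12, n = 6
Numerator: 12 * 11 * 10 * 9 * 8 * 7
Denominator: 6! = 720
C(12, 6) = 924


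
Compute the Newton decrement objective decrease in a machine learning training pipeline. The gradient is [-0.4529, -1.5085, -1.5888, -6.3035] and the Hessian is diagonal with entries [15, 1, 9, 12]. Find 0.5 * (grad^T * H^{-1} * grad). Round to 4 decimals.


Step 1: H is diagonal, so H^(-1) * g = [-0.0302, -1.5085, -0.1765, -0.5253].
Step 2: g^T H^(-1) g = sum_i g_i^2 / H_ii
  = (-0.4529)^2/15 + (-1.5085)^2/1 + (-1.5888)^2/9 + (-6.3035)^2/12
  = 0.0137 + 2.2756 + 0.2805 + 3.3112 = 5.8809
Step 3: Objective decrease = 0.5 * g^T H^(-1) g = 2.9404


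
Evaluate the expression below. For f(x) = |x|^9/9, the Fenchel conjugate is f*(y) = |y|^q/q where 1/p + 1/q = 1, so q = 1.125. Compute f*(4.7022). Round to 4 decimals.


The conjugate exponent q satisfies 1/p + 1/q = 1.
p = 9, so q = 9/(9 - 1) = 1.125
|y|^q = 4.7022^1.125 = 5.7061
f*(4.7022) = 5.7061 / 1.125 = 5.0721


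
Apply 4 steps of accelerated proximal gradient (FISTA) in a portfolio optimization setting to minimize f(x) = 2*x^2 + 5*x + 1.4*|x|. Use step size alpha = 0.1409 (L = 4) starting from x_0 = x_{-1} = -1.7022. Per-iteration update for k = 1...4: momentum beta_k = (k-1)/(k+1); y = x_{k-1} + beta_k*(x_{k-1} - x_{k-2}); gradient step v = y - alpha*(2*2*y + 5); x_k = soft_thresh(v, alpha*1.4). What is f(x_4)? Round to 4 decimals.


FISTA on f(x) = 2*x^2 + 5*x + 1.4*|x|
L = 4, alpha = 0.1409
Iteration 1: beta = 0.0, y = -1.7022 + 0.0*(-1.7022 + 1.7022) = -1.7022
  grad(y) = -1.8088, v = y - alpha*grad = -1.4473
  prox(v) = soft_thresh(-1.4473, 0.1973) = -1.2501
Iteration 2: beta = 0.3333, y = -1.2501 + 0.3333*(-1.2501 + 1.7022) = -1.0994
  grad(y) = 0.6025, v = y - alpha*grad = -1.1843
  prox(v) = soft_thresh(-1.1843, 0.1973) = -0.987
Iteration 3: beta = 0.5, y = -0.987 + 0.5*(-0.987 + 1.2501) = -0.8555
  grad(y) = 1.5781, v = y - alpha*grad = -1.0778
  prox(v) = soft_thresh(-1.0778, 0.1973) = -0.8806
Iteration 4: beta = 0.6, y = -0.8806 + 0.6*(-0.8806 + 0.987) = -0.8167
  grad(y) = 1.7332, v = y - alpha*grad = -1.0609
  prox(v) = soft_thresh(-1.0609, 0.1973) = -0.8636
f(x_4) = 2*(-0.8636)^2 + 5*(-0.8636) + 1.4*|-0.8636| = -1.6174


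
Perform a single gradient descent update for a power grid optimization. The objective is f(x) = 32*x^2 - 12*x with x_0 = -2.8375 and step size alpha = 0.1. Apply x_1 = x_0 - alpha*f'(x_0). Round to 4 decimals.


We compute the gradient at x_0 and apply the update.
f'(x) = 64*x - 12
f'(-2.8375) = 64*-2.8375 - 12 = -193.6
x_1 = -2.8375 - 0.1*-193.6 = 16.5225


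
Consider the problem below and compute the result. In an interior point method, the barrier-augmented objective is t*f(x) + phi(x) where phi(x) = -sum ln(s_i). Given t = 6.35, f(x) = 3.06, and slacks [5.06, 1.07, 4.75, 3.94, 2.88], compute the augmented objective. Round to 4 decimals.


Step 1: Compute log-barrier.
ln values: [1.6214, 0.0677, 1.5581, 1.3712, 1.0578]
phi = -(1.6214 + 0.0677 + 1.5581 + 1.3712 + 1.0578) = -5.6761
Step 2: Compute augmented objective.
t*f(x) = 6.35*3.06 = 19.431
Total = 19.431 - 5.6761 = 13.7549


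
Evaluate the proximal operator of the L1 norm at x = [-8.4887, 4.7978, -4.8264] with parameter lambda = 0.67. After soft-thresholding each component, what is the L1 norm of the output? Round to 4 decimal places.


Soft-thresholding with lambda = 0.67:
prox(-8.4887) = sign(-8.4887)*max(|-8.4887| - 0.67, 0) = -7.8187
prox(4.7978) = sign(4.7978)*max(|4.7978| - 0.67, 0) = 4.1278
prox(-4.8264) = sign(-4.8264)*max(|-4.8264| - 0.67, 0) = -4.1564
prox(x) = [-7.8187, 4.1278, -4.1564]
||prox(x)||_1 = 7.8187 + 4.1278 + 4.1564 = 16.1029


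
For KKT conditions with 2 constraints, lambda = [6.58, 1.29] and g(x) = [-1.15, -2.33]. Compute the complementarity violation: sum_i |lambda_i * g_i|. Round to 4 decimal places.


KKT complementary slackness check:
lambda_1 * g_1 = 6.58 * -1.15 = -7.567
lambda_2 * g_2 = 1.29 * -2.33 = -3.0057
Total violation = 7.567 + 3.0057 = 10.5727


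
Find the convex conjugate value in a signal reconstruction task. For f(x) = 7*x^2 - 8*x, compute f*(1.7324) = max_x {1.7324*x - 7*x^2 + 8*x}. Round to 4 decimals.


f*(y) = sup_x {y*x - a*x^2 - b*x} = sup_x {(y-b)*x - a*x^2}
FOC: (y - b) - 2a*x = 0 => x* = (y - b)/(2a)
x* = (1.7324 + 8)/(2*7) = 0.6952
f*(1.7324) = (y-b)^2/(4a) = (1.7324 + 8)^2/(4*7)
= 94.7196/28 = 3.3828


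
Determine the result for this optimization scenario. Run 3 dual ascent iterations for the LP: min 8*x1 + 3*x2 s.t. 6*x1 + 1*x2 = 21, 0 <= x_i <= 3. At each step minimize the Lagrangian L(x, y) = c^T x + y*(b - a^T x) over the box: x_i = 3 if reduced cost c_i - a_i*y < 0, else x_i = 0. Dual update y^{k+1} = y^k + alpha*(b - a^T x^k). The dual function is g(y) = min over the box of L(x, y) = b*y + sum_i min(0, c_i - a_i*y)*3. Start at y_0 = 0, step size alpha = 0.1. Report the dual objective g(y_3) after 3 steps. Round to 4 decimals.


Dual ascent for LP: min 8*x1 + 3*x2, 6*x1 + 1*x2 = 21, 0 <= x_i <= 3
Step 1: y^k = 0.0, reduced costs: (8.0, 3.0)
  x^k = (0.0, 0.0), subgradient = b - a^T x = 21.0
  y^{k+1} = 0.0 + 0.1*21.0 = 2.1
Step 2: y^k = 2.1, reduced costs: (-4.6, 0.9)
  x^k = (3.0, 0.0), subgradient = b - a^T x = 3.0
  y^{k+1} = 2.1 + 0.1*3.0 = 2.4
Step 3: y^k = 2.4, reduced costs: (-6.4, 0.6)
  x^k = (3.0, 0.0), subgradient = b - a^T x = 3.0
  y^{k+1} = 2.4 + 0.1*3.0 = 2.7
Dual objective at y_3 = 2.7: reduced costs (-8.2, 0.3), box minimizer x = (3.0, 0.0)
g(y_3) = b*y + (c1 - a1*y)*x1 + (c2 - a2*y)*x2 = 21*2.7 + (-8.2)*3.0 + 0.3*0.0 = 56.7 - 24.6 + 0.0 = 32.1


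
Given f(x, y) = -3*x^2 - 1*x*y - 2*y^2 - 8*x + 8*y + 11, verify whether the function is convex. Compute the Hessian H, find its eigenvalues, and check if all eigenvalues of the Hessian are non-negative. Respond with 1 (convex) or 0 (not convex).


The Hessian of f(x,y) = -3*x^2 - 1*x*y - 2*y^2 - 8*x + 8*y + 11 is:
H = [[-6, -1], [-1, -4]]
Trace = -6 - 4 = -10
Determinant = -6*-4 - (-1)^2 = 23
Discriminant = (-10)^2 - 4*23 = 8.0
Eigenvalues: lambda_1 = -6.4142, lambda_2 = -3.5858
The function is not convex.

0


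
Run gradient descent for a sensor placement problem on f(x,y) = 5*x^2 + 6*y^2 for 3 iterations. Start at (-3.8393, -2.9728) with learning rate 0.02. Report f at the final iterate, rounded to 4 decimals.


Gradient descent on f(x,y) = 5*x^2 + 6*y^2.
Starting point: (-3.8393, -2.9728), alpha = 0.02
Step 1: grad_x = 2*5*-3.8393 = -38.393, grad_y = 2*6*-2.9728 = -35.6736
  x_1 = -3.8393 - 0.02*-38.393 = -3.0714
  y_1 = -2.9728 - 0.02*-35.6736 = -2.2593
Step 2: grad_x = 2*5*-3.0714 = -30.7144, grad_y = 2*6*-2.2593 = -27.1119
  x_2 = -3.0714 - 0.02*-30.7144 = -2.4572
  y_2 = -2.2593 - 0.02*-27.1119 = -1.7171
Step 3: grad_x = 2*5*-2.4572 = -24.5715, grad_y = 2*6*-1.7171 = -20.6051
  x_3 = -2.4572 - 0.02*-24.5715 = -1.9657
  y_3 = -1.7171 - 0.02*-20.6051 = -1.305
f(-1.9657, -1.305) = 5*(-1.9657)^2 + 6*(-1.305)^2 = 29.5383
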